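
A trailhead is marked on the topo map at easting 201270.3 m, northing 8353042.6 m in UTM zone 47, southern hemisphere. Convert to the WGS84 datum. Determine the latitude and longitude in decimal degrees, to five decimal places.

lat -14.88040°, lon 96.22380°

Zone 47S: λ₀ = 99°, k₀ = 0.9996, false easting 500000 m, false northing 10000000 m.
Meridian distance M = (N − FN)/k₀ = -1647616.4 m.
Inverse transverse Mercator on WGS84 gives φ = -14.88040013°, λ = 96.22379955°.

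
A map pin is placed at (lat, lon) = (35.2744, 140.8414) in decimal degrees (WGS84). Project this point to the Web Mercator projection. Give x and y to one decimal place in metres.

x 15678392.9 m, y 4201233.8 m

Web Mercator is spherical with R = a = 6378137 m.
x = R·λ = 6378137 × 2.458146153 = 15678392.931 m.
y = R·ln tan(π/4 + φ/2) = 6378137 × 0.658692941 = 4201233.816 m.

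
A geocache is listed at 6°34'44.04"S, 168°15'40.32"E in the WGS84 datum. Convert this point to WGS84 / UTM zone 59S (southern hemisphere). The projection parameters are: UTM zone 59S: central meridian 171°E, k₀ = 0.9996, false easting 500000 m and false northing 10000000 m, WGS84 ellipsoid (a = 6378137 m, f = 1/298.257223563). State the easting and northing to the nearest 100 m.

E 197100 m, N 9272000 m

Zone 59 central meridian λ₀ = 6×59 − 183 = 171°; Δλ = -2.7388°.
Transverse Mercator on WGS84 with k₀ = 0.9996 gives E = 197120.572 m, N = 9271972.015 m.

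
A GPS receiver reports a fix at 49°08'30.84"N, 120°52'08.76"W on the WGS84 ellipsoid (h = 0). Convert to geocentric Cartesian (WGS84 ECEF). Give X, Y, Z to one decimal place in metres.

X -2144930.6 m, Y -3588308.1 m, Z 4800897.2 m

WGS84: a = 6378137 m, e² = 0.006694380; N(φ) = a/√(1−e²sin²φ) = 6390384.537 m.
X = (N+h)·cosφ·cosλ = -2144930.565 m; Y = (N+h)·cosφ·sinλ = -3588308.075 m; Z = (N(1−e²)+h)·sinφ = 4800897.162 m.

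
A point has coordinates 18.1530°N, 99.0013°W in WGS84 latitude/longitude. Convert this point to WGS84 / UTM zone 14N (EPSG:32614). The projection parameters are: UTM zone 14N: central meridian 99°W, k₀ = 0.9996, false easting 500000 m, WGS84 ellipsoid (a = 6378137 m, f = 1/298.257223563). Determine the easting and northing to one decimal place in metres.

Zone 14 central meridian λ₀ = 6×14 − 183 = -99°; Δλ = -0.0013°.
Transverse Mercator on WGS84 with k₀ = 0.9996 gives E = 499862.498 m, N = 2007113.002 m.

E 499862.5 m, N 2007113.0 m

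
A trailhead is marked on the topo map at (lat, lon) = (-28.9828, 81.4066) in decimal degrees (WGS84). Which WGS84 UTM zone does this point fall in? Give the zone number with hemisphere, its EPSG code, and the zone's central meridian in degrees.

UTM zone = ⌊(λ + 180)/6⌋ + 1; 81.4066° ∈ [78°, 84°) → zone 44.
Hemisphere: S (φ < 0).
Central meridian λ₀ = 6×44 − 183 = 81°.
EPSG code: 32744.

Zone 44S (EPSG:32744), central meridian 81°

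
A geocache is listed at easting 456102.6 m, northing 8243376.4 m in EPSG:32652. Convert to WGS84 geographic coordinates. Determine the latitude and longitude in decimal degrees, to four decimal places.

lat 74.2761°, lon 127.5487°

Zone 52N: λ₀ = 129°, k₀ = 0.9996, false easting 500000 m.
Meridian distance M = (N − FN)/k₀ = 8246675.1 m.
Inverse transverse Mercator on WGS84 gives φ = 74.27610011°, λ = 127.54869939°.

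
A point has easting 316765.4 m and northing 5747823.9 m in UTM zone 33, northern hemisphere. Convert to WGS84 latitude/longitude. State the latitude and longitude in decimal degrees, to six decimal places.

lat 51.851100°, lon 12.339500°

Zone 33N: λ₀ = 15°, k₀ = 0.9996, false easting 500000 m.
Meridian distance M = (N − FN)/k₀ = 5750123.9 m.
Inverse transverse Mercator on WGS84 gives φ = 51.85109959°, λ = 12.33949971°.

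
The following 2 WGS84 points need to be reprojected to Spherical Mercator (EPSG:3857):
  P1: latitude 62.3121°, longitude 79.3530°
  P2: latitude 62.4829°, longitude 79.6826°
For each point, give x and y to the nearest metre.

Web Mercator: x = R·λ, y = R·ln tan(π/4+φ/2), R = 6378137 m.
P1 (62.3121°, 79.3530°) → (8833535.553, 8933528.937) m.
P2 (62.4829°, 79.6826°) → (8870226.457, 8974564.991) m.

P1: x 8833536 m, y 8933529 m; P2: x 8870226 m, y 8974565 m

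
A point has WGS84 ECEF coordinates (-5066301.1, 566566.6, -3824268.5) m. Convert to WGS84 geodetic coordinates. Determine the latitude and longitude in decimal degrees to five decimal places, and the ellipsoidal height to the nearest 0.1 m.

λ = atan2(Y, X) = 173.61910049°; p = √(X²+Y²) = 5097882.4 m.
Bowring's method on WGS84 (a = 6378137 m, b = 6356752.314 m) gives φ = -37.06089995°, h = 2455.549 m.

lat -37.06090°, lon 173.61910°, h 2455.5 m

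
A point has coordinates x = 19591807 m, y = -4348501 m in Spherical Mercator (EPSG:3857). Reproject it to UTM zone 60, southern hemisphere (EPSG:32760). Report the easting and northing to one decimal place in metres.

E 409926.4 m, N 5977073.5 m

Web Mercator inverse (R = 6378137 m) → φ = -36.34719763°, λ = 175.99619672°.
UTM 60S forward: E = 409926.437 m, N = 5977073.469 m.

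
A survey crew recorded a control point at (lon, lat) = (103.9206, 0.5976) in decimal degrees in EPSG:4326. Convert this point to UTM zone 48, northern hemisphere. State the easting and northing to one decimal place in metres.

E 379889.1 m, N 66064.6 m

Zone 48 central meridian λ₀ = 6×48 − 183 = 105°; Δλ = -1.0794°.
Transverse Mercator on WGS84 with k₀ = 0.9996 gives E = 379889.143 m, N = 66064.581 m.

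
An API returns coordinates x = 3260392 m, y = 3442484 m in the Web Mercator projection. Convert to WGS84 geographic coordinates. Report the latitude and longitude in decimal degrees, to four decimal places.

lat 29.5238°, lon 29.2886°

R = 6378137 m. λ = x/R = 29.28859966°.
φ = 2·arctan(exp(y/R)) − 90° = 2·arctan(1.71555) − 90° = 29.52379636°.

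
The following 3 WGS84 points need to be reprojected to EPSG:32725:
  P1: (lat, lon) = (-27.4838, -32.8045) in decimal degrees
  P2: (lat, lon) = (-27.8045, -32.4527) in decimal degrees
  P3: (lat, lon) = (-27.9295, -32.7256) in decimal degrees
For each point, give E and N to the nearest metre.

UTM zone 25S: λ₀ = -33°, k₀ = 0.9996.
P1 (-27.4838°, -32.8045°) → (519312.894, 6959962.403) m.
P2 (-27.8045°, -32.4527°) → (553909.189, 6924333.755) m.
P3 (-27.9295°, -32.7256°) → (526997.297, 6910576.955) m.

P1: E 519313 m, N 6959962 m; P2: E 553909 m, N 6924334 m; P3: E 526997 m, N 6910577 m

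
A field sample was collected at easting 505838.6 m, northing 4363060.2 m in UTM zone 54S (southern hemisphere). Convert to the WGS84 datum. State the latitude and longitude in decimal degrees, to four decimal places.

lat -50.8841°, lon 141.0830°

Zone 54S: λ₀ = 141°, k₀ = 0.9996, false easting 500000 m, false northing 10000000 m.
Meridian distance M = (N − FN)/k₀ = -5639195.5 m.
Inverse transverse Mercator on WGS84 gives φ = -50.88410018°, λ = 141.08300037°.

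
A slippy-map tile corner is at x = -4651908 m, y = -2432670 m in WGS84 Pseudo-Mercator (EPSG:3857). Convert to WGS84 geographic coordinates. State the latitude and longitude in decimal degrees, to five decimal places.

R = 6378137 m. λ = x/R = -41.78880057°.
φ = 2·arctan(exp(y/R)) − 90° = 2·arctan(0.68290) − 90° = -21.34170324°.

lat -21.34170°, lon -41.78880°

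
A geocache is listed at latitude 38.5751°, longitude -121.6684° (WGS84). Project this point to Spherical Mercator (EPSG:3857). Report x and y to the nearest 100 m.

Web Mercator is spherical with R = a = 6378137 m.
x = R·λ = 6378137 × -2.123514176 = -13544064.334 m.
y = R·ln tan(π/4 + φ/2) = 6378137 × 0.730776050 = 4660989.762 m.

x -13544100 m, y 4661000 m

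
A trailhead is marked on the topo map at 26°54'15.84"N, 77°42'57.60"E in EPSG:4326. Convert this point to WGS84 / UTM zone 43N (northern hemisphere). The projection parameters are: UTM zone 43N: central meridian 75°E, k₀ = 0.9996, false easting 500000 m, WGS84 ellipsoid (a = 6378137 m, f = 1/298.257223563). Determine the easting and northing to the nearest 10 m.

E 769760 m, N 2978740 m

Zone 43 central meridian λ₀ = 6×43 − 183 = 75°; Δλ = +2.7160°.
Transverse Mercator on WGS84 with k₀ = 0.9996 gives E = 769756.023 m, N = 2978741.299 m.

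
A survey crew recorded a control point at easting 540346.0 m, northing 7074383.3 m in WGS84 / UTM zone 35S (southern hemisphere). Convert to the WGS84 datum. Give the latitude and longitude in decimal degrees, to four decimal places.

lat -26.4503°, lon 27.4047°

Zone 35S: λ₀ = 27°, k₀ = 0.9996, false easting 500000 m, false northing 10000000 m.
Meridian distance M = (N − FN)/k₀ = -2926787.4 m.
Inverse transverse Mercator on WGS84 gives φ = -26.45029960°, λ = 27.40470021°.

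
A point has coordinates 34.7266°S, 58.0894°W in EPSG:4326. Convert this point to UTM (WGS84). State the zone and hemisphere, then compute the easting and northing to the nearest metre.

Zone 21S: E 400259 m, N 6156735 m

Longitude -58.0894° lies in the 6° band [-60°, -54°), giving zone 21; latitude is south of the equator, so 21S.
Zone 21 central meridian λ₀ = 6×21 − 183 = -57°; Δλ = -1.0894°.
Transverse Mercator on WGS84 with k₀ = 0.9996 gives E = 400258.804 m, N = 6156735.070 m.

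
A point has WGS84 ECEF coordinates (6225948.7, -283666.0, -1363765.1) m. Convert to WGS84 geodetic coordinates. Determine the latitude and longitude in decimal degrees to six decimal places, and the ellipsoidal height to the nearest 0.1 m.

λ = atan2(Y, X) = -2.60869997°; p = √(X²+Y²) = 6232407.5 m.
Bowring's method on WGS84 (a = 6378137 m, b = 6356752.314 m) gives φ = -12.42339951°, h = 2716.233 m.

lat -12.423400°, lon -2.608700°, h 2716.2 m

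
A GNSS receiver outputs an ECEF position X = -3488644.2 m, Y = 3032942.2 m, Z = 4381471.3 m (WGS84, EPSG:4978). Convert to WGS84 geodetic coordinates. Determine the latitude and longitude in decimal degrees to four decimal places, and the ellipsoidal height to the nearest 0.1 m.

lat 43.6575°, lon 138.9971°, h 1206.5 m

λ = atan2(Y, X) = 138.99709960°; p = √(X²+Y²) = 4622702.3 m.
Bowring's method on WGS84 (a = 6378137 m, b = 6356752.314 m) gives φ = 43.65749990°, h = 1206.458 m.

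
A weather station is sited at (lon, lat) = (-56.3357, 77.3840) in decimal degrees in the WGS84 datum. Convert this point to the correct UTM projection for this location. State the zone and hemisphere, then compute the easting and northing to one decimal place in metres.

Zone 21N: E 516196.7 m, N 8589716.8 m

Longitude -56.3357° lies in the 6° band [-60°, -54°), giving zone 21; latitude is north of the equator, so 21N.
Zone 21 central meridian λ₀ = 6×21 − 183 = -57°; Δλ = +0.6643°.
Transverse Mercator on WGS84 with k₀ = 0.9996 gives E = 516196.666 m, N = 8589716.831 m.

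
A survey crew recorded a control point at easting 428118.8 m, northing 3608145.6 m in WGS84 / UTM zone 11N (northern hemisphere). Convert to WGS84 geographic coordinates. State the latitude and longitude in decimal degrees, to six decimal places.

Zone 11N: λ₀ = -117°, k₀ = 0.9996, false easting 500000 m.
Meridian distance M = (N − FN)/k₀ = 3609589.4 m.
Inverse transverse Mercator on WGS84 gives φ = 32.60850038°, λ = -117.76610036°.

lat 32.608500°, lon -117.766100°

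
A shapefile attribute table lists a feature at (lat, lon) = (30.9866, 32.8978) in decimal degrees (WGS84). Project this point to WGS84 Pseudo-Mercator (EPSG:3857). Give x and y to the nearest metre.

x 3662166 m, y 3631009 m

Web Mercator is spherical with R = a = 6378137 m.
x = R·λ = 6378137 × 0.574174927 = 3662166.344 m.
y = R·ln tan(π/4 + φ/2) = 6378137 × 0.569289907 = 3631009.021 m.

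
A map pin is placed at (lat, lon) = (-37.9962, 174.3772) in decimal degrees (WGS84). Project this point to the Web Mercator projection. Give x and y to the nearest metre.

x 19411581 m, y -4578889 m

Web Mercator is spherical with R = a = 6378137 m.
x = R·λ = 6378137 × 3.043456280 = 19411581.110 m.
y = R·ln tan(π/4 + φ/2) = 6378137 × -0.717903835 = -4578889.014 m.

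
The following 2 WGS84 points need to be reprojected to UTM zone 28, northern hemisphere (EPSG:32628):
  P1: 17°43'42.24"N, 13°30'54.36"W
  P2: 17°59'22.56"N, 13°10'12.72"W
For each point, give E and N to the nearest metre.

P1: E 657449 m, N 1960759 m; P2: E 693746 m, N 1989991 m

UTM zone 28N: λ₀ = -15°, k₀ = 0.9996.
P1 (17.7284°, -13.5151°) → (657448.749, 1960758.558) m.
P2 (17.9896°, -13.1702°) → (693745.609, 1989990.641) m.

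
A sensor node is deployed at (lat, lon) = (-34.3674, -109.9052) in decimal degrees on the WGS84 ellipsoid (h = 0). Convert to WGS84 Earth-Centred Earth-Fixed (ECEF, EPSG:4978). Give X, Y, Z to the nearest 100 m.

WGS84: a = 6378137 m, e² = 0.006694380; N(φ) = a/√(1−e²sin²φ) = 6384950.867 m.
X = (N+h)·cosφ·cosλ = -1794372.778 m; Y = (N+h)·cosφ·sinλ = -4955494.814 m; Z = (N(1−e²)+h)·sinφ = -3580159.950 m.

X -1794400 m, Y -4955500 m, Z -3580200 m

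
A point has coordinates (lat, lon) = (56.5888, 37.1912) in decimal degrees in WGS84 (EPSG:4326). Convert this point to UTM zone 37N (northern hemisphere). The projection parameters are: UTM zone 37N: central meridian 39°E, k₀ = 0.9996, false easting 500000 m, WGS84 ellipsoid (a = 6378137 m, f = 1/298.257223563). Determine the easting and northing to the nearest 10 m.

E 388920 m, N 6273080 m

Zone 37 central meridian λ₀ = 6×37 − 183 = 39°; Δλ = -1.8088°.
Transverse Mercator on WGS84 with k₀ = 0.9996 gives E = 388917.468 m, N = 6273078.412 m.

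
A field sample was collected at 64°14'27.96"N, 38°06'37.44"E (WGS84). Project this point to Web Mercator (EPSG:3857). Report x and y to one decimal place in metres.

Web Mercator is spherical with R = a = 6378137 m.
x = R·λ = 6378137 × 0.665151959 = 4242430.322 m.
y = R·ln tan(π/4 + φ/2) = 6378137 × 1.475549156 = 9411254.669 m.

x 4242430.3 m, y 9411254.7 m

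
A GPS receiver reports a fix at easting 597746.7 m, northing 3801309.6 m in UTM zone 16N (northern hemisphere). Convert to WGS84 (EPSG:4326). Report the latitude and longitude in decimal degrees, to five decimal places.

lat 34.34850°, lon -85.93720°

Zone 16N: λ₀ = -87°, k₀ = 0.9996, false easting 500000 m.
Meridian distance M = (N − FN)/k₀ = 3802830.7 m.
Inverse transverse Mercator on WGS84 gives φ = 34.34849992°, λ = -85.93720004°.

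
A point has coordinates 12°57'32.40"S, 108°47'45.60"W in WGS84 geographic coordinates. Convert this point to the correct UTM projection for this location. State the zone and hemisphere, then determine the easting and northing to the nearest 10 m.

Zone 12S: E 739100 m, N 8566370 m

Longitude -108.7960° lies in the 6° band [-114°, -108°), giving zone 12; latitude is south of the equator, so 12S.
Zone 12 central meridian λ₀ = 6×12 − 183 = -111°; Δλ = +2.2040°.
Transverse Mercator on WGS84 with k₀ = 0.9996 gives E = 739097.333 m, N = 8566366.660 m.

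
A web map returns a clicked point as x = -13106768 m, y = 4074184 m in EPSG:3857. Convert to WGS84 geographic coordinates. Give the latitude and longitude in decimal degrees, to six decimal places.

lat 34.337303°, lon -117.740100°

R = 6378137 m. λ = x/R = -117.74010020°.
φ = 2·arctan(exp(y/R)) − 90° = 2·arctan(1.89416) − 90° = 34.33730298°.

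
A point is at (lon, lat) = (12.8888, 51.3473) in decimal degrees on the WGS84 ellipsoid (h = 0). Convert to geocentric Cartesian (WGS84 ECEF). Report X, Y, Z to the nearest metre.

WGS84: a = 6378137 m, e² = 0.006694380; N(φ) = a/√(1−e²sin²φ) = 6391197.172 m.
X = (N+h)·cosφ·cosλ = 3891352.621 m; Y = (N+h)·cosφ·sinλ = 890438.191 m; Z = (N(1−e²)+h)·sinφ = 4957768.946 m.

X 3891353 m, Y 890438 m, Z 4957769 m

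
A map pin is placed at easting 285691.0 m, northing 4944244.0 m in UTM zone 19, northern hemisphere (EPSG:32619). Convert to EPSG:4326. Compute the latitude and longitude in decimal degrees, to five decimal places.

lat 44.61960°, lon -71.70130°

Zone 19N: λ₀ = -69°, k₀ = 0.9996, false easting 500000 m.
Meridian distance M = (N − FN)/k₀ = 4946222.5 m.
Inverse transverse Mercator on WGS84 gives φ = 44.61959989°, λ = -71.70130048°.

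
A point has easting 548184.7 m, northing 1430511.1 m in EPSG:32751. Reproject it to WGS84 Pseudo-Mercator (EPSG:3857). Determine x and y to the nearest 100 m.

Unproject from UTM 51S (λ₀ = 123°) → φ = -77.19639987°, λ = 124.94810144°.
Web Mercator (R = 6378137 m): x = 13909159.028 m, y = -13952010.170 m.

x 13909200 m, y -13952000 m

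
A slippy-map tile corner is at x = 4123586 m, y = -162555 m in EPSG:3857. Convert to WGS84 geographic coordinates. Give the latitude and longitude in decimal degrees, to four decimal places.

lat -1.4601°, lon 37.0428°

R = 6378137 m. λ = x/R = 37.04280329°.
φ = 2·arctan(exp(y/R)) − 90° = 2·arctan(0.97484) − 90° = -1.46009835°.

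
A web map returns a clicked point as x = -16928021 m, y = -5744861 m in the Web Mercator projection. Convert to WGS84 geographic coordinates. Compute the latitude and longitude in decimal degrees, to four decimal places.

lat -45.7781°, lon -152.0670°

R = 6378137 m. λ = x/R = -152.06699994°.
φ = 2·arctan(exp(y/R)) − 90° = 2·arctan(0.40628) − 90° = -45.77810240°.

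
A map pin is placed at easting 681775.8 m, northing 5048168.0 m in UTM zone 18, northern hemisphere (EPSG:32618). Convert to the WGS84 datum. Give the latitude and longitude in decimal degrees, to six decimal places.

Zone 18N: λ₀ = -75°, k₀ = 0.9996, false easting 500000 m.
Meridian distance M = (N − FN)/k₀ = 5050188.1 m.
Inverse transverse Mercator on WGS84 gives φ = 45.56330001°, λ = -72.67070016°.

lat 45.563300°, lon -72.670700°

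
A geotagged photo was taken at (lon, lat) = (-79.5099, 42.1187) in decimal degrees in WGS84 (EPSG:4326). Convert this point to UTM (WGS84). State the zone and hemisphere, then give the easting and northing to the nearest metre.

Zone 17N: E 623178 m, N 4664030 m

Longitude -79.5099° lies in the 6° band [-84°, -78°), giving zone 17; latitude is north of the equator, so 17N.
Zone 17 central meridian λ₀ = 6×17 − 183 = -81°; Δλ = +1.4901°.
Transverse Mercator on WGS84 with k₀ = 0.9996 gives E = 623178.347 m, N = 4664029.864 m.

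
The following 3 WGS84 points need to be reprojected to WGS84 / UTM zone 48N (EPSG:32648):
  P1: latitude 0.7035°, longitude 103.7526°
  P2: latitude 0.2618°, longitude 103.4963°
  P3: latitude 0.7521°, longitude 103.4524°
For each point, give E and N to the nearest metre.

UTM zone 48N: λ₀ = 105°, k₀ = 0.9996.
P1 (0.7035°, 103.7526°) → (361194.968, 77776.481) m.
P2 (0.2618°, 103.4963°) → (332658.233, 28946.803) m.
P3 (0.7521°, 103.4524°) → (327784.528, 83160.231) m.

P1: E 361195 m, N 77776 m; P2: E 332658 m, N 28947 m; P3: E 327785 m, N 83160 m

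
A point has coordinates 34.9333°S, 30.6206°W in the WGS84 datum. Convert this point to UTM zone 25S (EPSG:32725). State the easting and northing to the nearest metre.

Zone 25 central meridian λ₀ = 6×25 − 183 = -33°; Δλ = +2.3794°.
Transverse Mercator on WGS84 with k₀ = 0.9996 gives E = 717321.908 m, N = 6131768.827 m.

E 717322 m, N 6131769 m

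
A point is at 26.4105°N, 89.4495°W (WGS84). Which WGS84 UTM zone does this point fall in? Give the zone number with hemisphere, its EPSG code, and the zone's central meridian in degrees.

Zone 16N (EPSG:32616), central meridian -87°

UTM zone = ⌊(λ + 180)/6⌋ + 1; -89.4495° ∈ [-90°, -84°) → zone 16.
Hemisphere: N (φ ≥ 0).
Central meridian λ₀ = 6×16 − 183 = -87°.
EPSG code: 32616.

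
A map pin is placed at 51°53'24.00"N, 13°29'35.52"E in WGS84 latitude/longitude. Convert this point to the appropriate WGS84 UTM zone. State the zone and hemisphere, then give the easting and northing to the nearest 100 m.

Longitude 13.4932° lies in the 6° band [12°, 18°), giving zone 33; latitude is north of the equator, so 33N.
Zone 33 central meridian λ₀ = 6×33 − 183 = 15°; Δλ = -1.5068°.
Transverse Mercator on WGS84 with k₀ = 0.9996 gives E = 396306.845 m, N = 5749876.758 m.

Zone 33N: E 396300 m, N 5749900 m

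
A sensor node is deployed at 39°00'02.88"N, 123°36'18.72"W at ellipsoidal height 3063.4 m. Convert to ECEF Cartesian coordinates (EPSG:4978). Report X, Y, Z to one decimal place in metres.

X -2748325.3 m, Y -4135747.7 m, Z 3994313.9 m

WGS84: a = 6378137 m, e² = 0.006694380; N(φ) = a/√(1−e²sin²φ) = 6386609.224 m.
X = (N+h)·cosφ·cosλ = -2748325.284 m; Y = (N+h)·cosφ·sinλ = -4135747.719 m; Z = (N(1−e²)+h)·sinφ = 3994313.936 m.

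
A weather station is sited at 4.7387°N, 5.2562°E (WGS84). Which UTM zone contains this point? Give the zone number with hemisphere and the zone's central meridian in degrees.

UTM zone = ⌊(λ + 180)/6⌋ + 1; 5.2562° ∈ [0°, 6°) → zone 31.
Hemisphere: N (φ ≥ 0).
Central meridian λ₀ = 6×31 − 183 = 3°.

Zone 31N, central meridian 3°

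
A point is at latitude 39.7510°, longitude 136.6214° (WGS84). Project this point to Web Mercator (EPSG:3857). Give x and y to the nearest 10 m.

x 15208620 m, y 4829820 m

Web Mercator is spherical with R = a = 6378137 m.
x = R·λ = 6378137 × 2.384493259 = 15208624.679 m.
y = R·ln tan(π/4 + φ/2) = 6378137 × 0.757246823 = 4829823.979 m.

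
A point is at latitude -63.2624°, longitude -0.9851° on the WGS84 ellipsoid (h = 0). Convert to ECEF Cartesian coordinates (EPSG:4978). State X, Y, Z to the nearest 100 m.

WGS84: a = 6378137 m, e² = 0.006694380; N(φ) = a/√(1−e²sin²φ) = 6395233.010 m.
X = (N+h)·cosφ·cosλ = 2876823.145 m; Y = (N+h)·cosφ·sinλ = -49466.781 m; Z = (N(1−e²)+h)·sinφ = -5673196.756 m.

X 2876800 m, Y -49500 m, Z -5673200 m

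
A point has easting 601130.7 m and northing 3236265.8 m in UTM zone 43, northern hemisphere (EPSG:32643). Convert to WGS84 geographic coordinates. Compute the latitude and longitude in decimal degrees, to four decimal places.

lat 29.2512°, lon 76.0408°

Zone 43N: λ₀ = 75°, k₀ = 0.9996, false easting 500000 m.
Meridian distance M = (N − FN)/k₀ = 3237560.8 m.
Inverse transverse Mercator on WGS84 gives φ = 29.25119990°, λ = 76.04079995°.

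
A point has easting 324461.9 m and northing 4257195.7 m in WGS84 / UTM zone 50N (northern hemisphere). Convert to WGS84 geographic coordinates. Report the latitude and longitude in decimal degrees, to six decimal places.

Zone 50N: λ₀ = 117°, k₀ = 0.9996, false easting 500000 m.
Meridian distance M = (N − FN)/k₀ = 4258899.3 m.
Inverse transverse Mercator on WGS84 gives φ = 38.44580024°, λ = 114.9885005004°.

lat 38.445800°, lon 114.988501°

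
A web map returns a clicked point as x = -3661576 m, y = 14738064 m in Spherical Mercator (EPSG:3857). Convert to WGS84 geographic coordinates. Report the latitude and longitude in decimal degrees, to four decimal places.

lat 78.6707°, lon -32.8925°

R = 6378137 m. λ = x/R = -32.89249685°.
φ = 2·arctan(exp(y/R)) − 90° = 2·arctan(10.08164) − 90° = 78.67069925°.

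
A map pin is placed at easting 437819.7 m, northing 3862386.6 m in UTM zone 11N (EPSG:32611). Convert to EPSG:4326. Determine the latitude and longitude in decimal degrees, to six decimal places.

lat 34.902000°, lon -117.680600°

Zone 11N: λ₀ = -117°, k₀ = 0.9996, false easting 500000 m.
Meridian distance M = (N − FN)/k₀ = 3863932.2 m.
Inverse transverse Mercator on WGS84 gives φ = 34.90199963°, λ = -117.68059955°.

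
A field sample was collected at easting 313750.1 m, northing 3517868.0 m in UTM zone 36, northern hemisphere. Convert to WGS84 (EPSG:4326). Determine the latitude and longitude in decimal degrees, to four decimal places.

Zone 36N: λ₀ = 33°, k₀ = 0.9996, false easting 500000 m.
Meridian distance M = (N − FN)/k₀ = 3519275.7 m.
Inverse transverse Mercator on WGS84 gives φ = 31.78120003°, λ = 31.03300031°.

lat 31.7812°, lon 31.0330°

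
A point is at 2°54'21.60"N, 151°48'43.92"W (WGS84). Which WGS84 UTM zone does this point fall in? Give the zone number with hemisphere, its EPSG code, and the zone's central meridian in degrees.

UTM zone = ⌊(λ + 180)/6⌋ + 1; -151.8122° ∈ [-156°, -150°) → zone 5.
Hemisphere: N (φ ≥ 0).
Central meridian λ₀ = 6×5 − 183 = -153°.
EPSG code: 32605.

Zone 5N (EPSG:32605), central meridian -153°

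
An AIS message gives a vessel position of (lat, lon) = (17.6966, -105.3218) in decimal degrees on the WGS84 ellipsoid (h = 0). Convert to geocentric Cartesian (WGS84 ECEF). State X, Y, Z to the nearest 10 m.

WGS84: a = 6378137 m, e² = 0.006694380; N(φ) = a/√(1−e²sin²φ) = 6380110.585 m.
X = (N+h)·cosφ·cosλ = -1606103.919 m; Y = (N+h)·cosφ·sinλ = -5862162.905 m; Z = (N(1−e²)+h)·sinφ = 1926420.760 m.

X -1606100 m, Y -5862160 m, Z 1926420 m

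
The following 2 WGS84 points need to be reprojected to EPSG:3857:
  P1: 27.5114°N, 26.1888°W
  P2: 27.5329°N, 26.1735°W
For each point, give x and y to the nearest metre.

Web Mercator: x = R·λ, y = R·ln tan(π/4+φ/2), R = 6378137 m.
P1 (27.5114°, -26.1888°) → (-2915323.880, 3187511.003) m.
P2 (27.5329°, -26.1735°) → (-2913620.692, 3190209.787) m.

P1: x -2915324 m, y 3187511 m; P2: x -2913621 m, y 3190210 m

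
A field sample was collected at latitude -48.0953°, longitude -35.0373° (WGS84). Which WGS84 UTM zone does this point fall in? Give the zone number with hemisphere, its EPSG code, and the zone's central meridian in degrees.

UTM zone = ⌊(λ + 180)/6⌋ + 1; -35.0373° ∈ [-36°, -30°) → zone 25.
Hemisphere: S (φ < 0).
Central meridian λ₀ = 6×25 − 183 = -33°.
EPSG code: 32725.

Zone 25S (EPSG:32725), central meridian -33°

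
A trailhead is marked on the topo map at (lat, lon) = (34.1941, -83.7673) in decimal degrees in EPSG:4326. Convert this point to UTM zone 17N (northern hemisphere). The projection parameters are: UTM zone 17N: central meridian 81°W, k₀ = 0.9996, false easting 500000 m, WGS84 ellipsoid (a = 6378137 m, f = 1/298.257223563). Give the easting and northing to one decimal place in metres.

Zone 17 central meridian λ₀ = 6×17 − 183 = -81°; Δλ = -2.7673°.
Transverse Mercator on WGS84 with k₀ = 0.9996 gives E = 244991.759 m, N = 3787140.280 m.

E 244991.8 m, N 3787140.3 m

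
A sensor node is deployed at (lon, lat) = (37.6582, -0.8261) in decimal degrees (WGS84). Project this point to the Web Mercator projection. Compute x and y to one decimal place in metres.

Web Mercator is spherical with R = a = 6378137 m.
x = R·λ = 6378137 × 0.657259580 = 4192091.648 m.
y = R·ln tan(π/4 + φ/2) = 6378137 × -0.014418665 = -91964.218 m.

x 4192091.6 m, y -91964.2 m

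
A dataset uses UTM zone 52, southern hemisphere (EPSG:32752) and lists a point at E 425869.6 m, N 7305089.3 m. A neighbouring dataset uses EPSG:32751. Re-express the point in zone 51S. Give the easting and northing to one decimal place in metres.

UTM 52S → geographic: φ = -24.36570034°, λ = 128.26909975°.
UTM 51S (λ₀ = 123°) forward: E = 1034901.098 m, N = 7295117.940 m.

E 1034901.1 m, N 7295117.9 m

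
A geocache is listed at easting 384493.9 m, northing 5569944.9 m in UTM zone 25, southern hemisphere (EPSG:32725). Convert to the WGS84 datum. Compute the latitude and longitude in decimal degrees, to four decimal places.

lat -40.0128°, lon -34.3534°

Zone 25S: λ₀ = -33°, k₀ = 0.9996, false easting 500000 m, false northing 10000000 m.
Meridian distance M = (N − FN)/k₀ = -4431827.8 m.
Inverse transverse Mercator on WGS84 gives φ = -40.01279992°, λ = -34.35339967°.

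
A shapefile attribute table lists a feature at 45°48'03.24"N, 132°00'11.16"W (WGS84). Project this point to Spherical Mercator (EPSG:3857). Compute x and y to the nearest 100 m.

Web Mercator is spherical with R = a = 6378137 m.
x = R·λ = 6378137 × -2.303888718 = -14694517.875 m.
y = R·ln tan(π/4 + φ/2) = 6378137 × 0.901282069 = 5748500.510 m.

x -14694500 m, y 5748500 m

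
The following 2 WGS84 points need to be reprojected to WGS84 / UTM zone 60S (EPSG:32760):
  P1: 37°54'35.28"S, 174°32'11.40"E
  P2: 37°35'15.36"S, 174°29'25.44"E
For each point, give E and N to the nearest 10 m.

UTM zone 60S: λ₀ = 177°, k₀ = 0.9996.
P1 (-37.9098°, 174.5365°) → (283430.126, 5801331.141) m.
P2 (-37.5876°, 174.4904°) → (278417.368, 5836978.886) m.

P1: E 283430 m, N 5801330 m; P2: E 278420 m, N 5836980 m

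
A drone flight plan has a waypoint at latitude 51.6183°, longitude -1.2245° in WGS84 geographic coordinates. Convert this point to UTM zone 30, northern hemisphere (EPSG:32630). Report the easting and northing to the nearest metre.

Zone 30 central meridian λ₀ = 6×30 − 183 = -3°; Δλ = +1.7755°.
Transverse Mercator on WGS84 with k₀ = 0.9996 gives E = 622918.499 m, N = 5720078.986 m.

E 622918 m, N 5720079 m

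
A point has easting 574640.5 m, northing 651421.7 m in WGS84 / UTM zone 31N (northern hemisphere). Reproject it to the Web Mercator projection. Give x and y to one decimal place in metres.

x 409021.2 m, y 657165.5 m

Unproject from UTM 31N (λ₀ = 3°) → φ = 5.89300024°, λ = 3.67429983°.
Web Mercator (R = 6378137 m): x = 409021.186 m, y = 657165.456 m.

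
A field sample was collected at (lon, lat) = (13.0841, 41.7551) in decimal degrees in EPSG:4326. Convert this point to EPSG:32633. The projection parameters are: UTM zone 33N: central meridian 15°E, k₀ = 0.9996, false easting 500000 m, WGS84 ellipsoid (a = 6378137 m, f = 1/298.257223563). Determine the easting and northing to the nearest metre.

E 340719 m, N 4624360 m

Zone 33 central meridian λ₀ = 6×33 − 183 = 15°; Δλ = -1.9159°.
Transverse Mercator on WGS84 with k₀ = 0.9996 gives E = 340719.371 m, N = 4624359.661 m.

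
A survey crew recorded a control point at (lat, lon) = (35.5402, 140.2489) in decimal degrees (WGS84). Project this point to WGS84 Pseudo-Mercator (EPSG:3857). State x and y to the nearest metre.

Web Mercator is spherical with R = a = 6378137 m.
x = R·λ = 6378137 × 2.447805077 = 15612436.132 m.
y = R·ln tan(π/4 + φ/2) = 6378137 × 0.664384703 = 4237536.655 m.

x 15612436 m, y 4237537 m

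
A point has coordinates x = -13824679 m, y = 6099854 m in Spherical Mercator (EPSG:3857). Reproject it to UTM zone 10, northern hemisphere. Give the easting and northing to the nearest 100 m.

E 411200 m, N 5312300 m

Web Mercator inverse (R = 6378137 m) → φ = 47.95790150°, λ = -124.18920444°.
UTM 10N forward: E = 411219.198 m, N = 5312305.456 m.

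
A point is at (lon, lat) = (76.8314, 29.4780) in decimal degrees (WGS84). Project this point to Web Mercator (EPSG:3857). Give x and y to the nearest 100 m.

x 8552800 m, y 3436600 m

Web Mercator is spherical with R = a = 6378137 m.
x = R·λ = 6378137 × 1.340960899 = 8552832.325 m.
y = R·ln tan(π/4 + φ/2) = 6378137 × 0.538813535 = 3436626.541 m.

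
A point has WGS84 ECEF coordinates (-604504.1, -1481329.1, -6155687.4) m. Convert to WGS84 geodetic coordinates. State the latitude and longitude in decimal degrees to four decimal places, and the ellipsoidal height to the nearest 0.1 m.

λ = atan2(Y, X) = -112.19949906°; p = √(X²+Y²) = 1599925.3 m.
Bowring's method on WGS84 (a = 6378137 m, b = 6356752.314 m) gives φ = -75.52399993°, h = 2109.070 m.

lat -75.5240°, lon -112.1995°, h 2109.1 m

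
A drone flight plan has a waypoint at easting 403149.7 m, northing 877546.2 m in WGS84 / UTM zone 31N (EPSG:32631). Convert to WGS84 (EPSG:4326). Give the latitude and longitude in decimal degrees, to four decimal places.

lat 7.9380°, lon 2.1213°

Zone 31N: λ₀ = 3°, k₀ = 0.9996, false easting 500000 m.
Meridian distance M = (N − FN)/k₀ = 877897.4 m.
Inverse transverse Mercator on WGS84 gives φ = 7.93799969°, λ = 2.12129978°.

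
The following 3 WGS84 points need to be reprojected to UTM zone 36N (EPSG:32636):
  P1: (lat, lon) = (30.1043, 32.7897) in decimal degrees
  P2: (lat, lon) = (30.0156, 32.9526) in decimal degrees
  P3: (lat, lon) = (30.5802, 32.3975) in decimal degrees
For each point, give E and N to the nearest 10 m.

UTM zone 36N: λ₀ = 33°, k₀ = 0.9996.
P1 (30.1043°, 32.7897°) → (479738.273, 3330361.380) m.
P2 (30.0156°, 32.9526°) → (495429.095, 3320514.907) m.
P3 (30.5802°, 32.3975°) → (442230.754, 3383233.589) m.

P1: E 479740 m, N 3330360 m; P2: E 495430 m, N 3320510 m; P3: E 442230 m, N 3383230 m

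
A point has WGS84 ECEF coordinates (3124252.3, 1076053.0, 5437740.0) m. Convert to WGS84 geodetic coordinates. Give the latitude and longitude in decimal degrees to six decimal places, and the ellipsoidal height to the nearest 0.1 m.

λ = atan2(Y, X) = 19.00469975°; p = √(X²+Y²) = 3304367.2 m.
Bowring's method on WGS84 (a = 6378137 m, b = 6356752.314 m) gives φ = 58.88459975°, h = 508.868 m.

lat 58.884600°, lon 19.004700°, h 508.9 m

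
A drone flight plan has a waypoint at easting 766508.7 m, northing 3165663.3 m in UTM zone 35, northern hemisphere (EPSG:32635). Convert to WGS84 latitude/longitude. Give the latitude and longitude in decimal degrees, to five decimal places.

Zone 35N: λ₀ = 27°, k₀ = 0.9996, false easting 500000 m.
Meridian distance M = (N − FN)/k₀ = 3166930.1 m.
Inverse transverse Mercator on WGS84 gives φ = 28.59060000°, λ = 29.72499971°.

lat 28.59060°, lon 29.72500°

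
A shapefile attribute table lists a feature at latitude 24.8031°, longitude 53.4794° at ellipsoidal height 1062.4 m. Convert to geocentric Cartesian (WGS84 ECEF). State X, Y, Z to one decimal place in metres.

WGS84: a = 6378137 m, e² = 0.006694380; N(φ) = a/√(1−e²sin²φ) = 6381897.318 m.
X = (N+h)·cosφ·cosλ = 3448174.102 m; Y = (N+h)·cosφ·sinλ = 4656437.597 m; Z = (N(1−e²)+h)·sinφ = 2659736.959 m.

X 3448174.1 m, Y 4656437.6 m, Z 2659737.0 m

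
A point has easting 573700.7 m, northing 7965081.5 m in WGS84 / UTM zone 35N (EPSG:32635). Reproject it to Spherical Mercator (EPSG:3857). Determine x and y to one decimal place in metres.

x 3240699.6 m, y 11672474.4 m

Unproject from UTM 35N (λ₀ = 27°) → φ = 71.77459982°, λ = 29.11169947°.
Web Mercator (R = 6378137 m): x = 3240699.561 m, y = 11672474.444 m.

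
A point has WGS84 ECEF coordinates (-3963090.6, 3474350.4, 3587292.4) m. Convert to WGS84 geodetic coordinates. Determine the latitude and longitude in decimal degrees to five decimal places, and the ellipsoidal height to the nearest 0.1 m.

lat 34.42020°, lon 138.75970°, h 4067.7 m

λ = atan2(Y, X) = 138.75970002°; p = √(X²+Y²) = 5270407.7 m.
Bowring's method on WGS84 (a = 6378137 m, b = 6356752.314 m) gives φ = 34.42020020°, h = 4067.736 m.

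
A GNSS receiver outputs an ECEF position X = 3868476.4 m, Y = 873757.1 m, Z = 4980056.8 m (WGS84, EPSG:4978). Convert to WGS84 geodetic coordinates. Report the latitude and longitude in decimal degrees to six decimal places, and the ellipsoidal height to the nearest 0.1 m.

lat 51.654900°, lon 12.727599°, h 1254.8 m

λ = atan2(Y, X) = 12.72759930°; p = √(X²+Y²) = 3965925.0 m.
Bowring's method on WGS84 (a = 6378137 m, b = 6356752.314 m) gives φ = 51.65489998°, h = 1254.807 m.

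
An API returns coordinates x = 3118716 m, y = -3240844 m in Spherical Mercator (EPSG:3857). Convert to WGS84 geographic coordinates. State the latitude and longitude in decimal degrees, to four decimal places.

R = 6378137 m. λ = x/R = 28.01590250°.
φ = 2·arctan(exp(y/R)) − 90° = 2·arctan(0.60163) − 90° = -27.93549804°.

lat -27.9355°, lon 28.0159°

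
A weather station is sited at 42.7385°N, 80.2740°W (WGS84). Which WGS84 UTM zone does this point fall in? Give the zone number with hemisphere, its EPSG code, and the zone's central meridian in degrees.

UTM zone = ⌊(λ + 180)/6⌋ + 1; -80.2740° ∈ [-84°, -78°) → zone 17.
Hemisphere: N (φ ≥ 0).
Central meridian λ₀ = 6×17 − 183 = -81°.
EPSG code: 32617.

Zone 17N (EPSG:32617), central meridian -81°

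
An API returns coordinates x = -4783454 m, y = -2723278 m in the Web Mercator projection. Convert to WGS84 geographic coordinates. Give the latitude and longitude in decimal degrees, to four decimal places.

R = 6378137 m. λ = x/R = -42.97049839°.
φ = 2·arctan(exp(y/R)) − 90° = 2·arctan(0.65248) − 90° = -23.75249977°.

lat -23.7525°, lon -42.9705°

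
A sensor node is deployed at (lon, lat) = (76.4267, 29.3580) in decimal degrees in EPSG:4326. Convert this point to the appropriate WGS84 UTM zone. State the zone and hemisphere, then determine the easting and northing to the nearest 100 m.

Zone 43N: E 638500 m, N 3248500 m

Longitude 76.4267° lies in the 6° band [72°, 78°), giving zone 43; latitude is north of the equator, so 43N.
Zone 43 central meridian λ₀ = 6×43 − 183 = 75°; Δλ = +1.4267°.
Transverse Mercator on WGS84 with k₀ = 0.9996 gives E = 638486.444 m, N = 3248495.433 m.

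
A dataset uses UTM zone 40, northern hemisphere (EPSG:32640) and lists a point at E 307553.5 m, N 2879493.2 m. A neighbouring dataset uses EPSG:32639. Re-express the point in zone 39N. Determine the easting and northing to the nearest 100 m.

UTM 40N → geographic: φ = 26.02160046°, λ = 55.07690034°.
UTM 39N (λ₀ = 51°) forward: E = 908145.315 m, N = 2884453.523 m.

E 908100 m, N 2884500 m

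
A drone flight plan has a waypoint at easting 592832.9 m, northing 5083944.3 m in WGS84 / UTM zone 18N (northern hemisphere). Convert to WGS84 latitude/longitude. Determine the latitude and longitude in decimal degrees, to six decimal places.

lat 45.902800°, lon -73.803200°

Zone 18N: λ₀ = -75°, k₀ = 0.9996, false easting 500000 m.
Meridian distance M = (N − FN)/k₀ = 5085978.7 m.
Inverse transverse Mercator on WGS84 gives φ = 45.90279963°, λ = -73.80320036°.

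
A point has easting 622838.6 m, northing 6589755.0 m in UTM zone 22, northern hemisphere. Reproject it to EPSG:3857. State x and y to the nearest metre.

x -5436254 m, y 8273562 m

Unproject from UTM 22N (λ₀ = -51°) → φ = 59.42839972°, λ = -48.83470014°.
Web Mercator (R = 6378137 m): x = -5436253.952 m, y = 8273562.313 m.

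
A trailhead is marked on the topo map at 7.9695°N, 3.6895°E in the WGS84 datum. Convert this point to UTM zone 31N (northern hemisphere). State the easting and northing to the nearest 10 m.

E 575990 m, N 880990 m

Zone 31 central meridian λ₀ = 6×31 − 183 = 3°; Δλ = +0.6895°.
Transverse Mercator on WGS84 with k₀ = 0.9996 gives E = 575989.752 m, N = 880989.427 m.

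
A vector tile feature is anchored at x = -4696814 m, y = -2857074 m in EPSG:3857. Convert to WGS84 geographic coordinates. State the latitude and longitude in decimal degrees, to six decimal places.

R = 6378137 m. λ = x/R = -42.19219803°.
φ = 2·arctan(exp(y/R)) − 90° = 2·arctan(0.63894) − 90° = -24.84789920°.

lat -24.847899°, lon -42.192198°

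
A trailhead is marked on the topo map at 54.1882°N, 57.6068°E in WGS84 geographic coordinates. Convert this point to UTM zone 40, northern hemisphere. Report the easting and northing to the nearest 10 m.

Zone 40 central meridian λ₀ = 6×40 − 183 = 57°; Δλ = +0.6068°.
Transverse Mercator on WGS84 with k₀ = 0.9996 gives E = 539595.606 m, N = 6004631.249 m.

E 539600 m, N 6004630 m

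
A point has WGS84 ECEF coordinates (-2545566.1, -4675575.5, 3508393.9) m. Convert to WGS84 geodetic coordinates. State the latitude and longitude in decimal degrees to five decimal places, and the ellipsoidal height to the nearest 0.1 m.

λ = atan2(Y, X) = -118.56560043°; p = √(X²+Y²) = 5323618.4 m.
Bowring's method on WGS84 (a = 6378137 m, b = 6356752.314 m) gives φ = 33.56279952°, h = 4076.000 m.

lat 33.56280°, lon -118.56560°, h 4076.0 m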